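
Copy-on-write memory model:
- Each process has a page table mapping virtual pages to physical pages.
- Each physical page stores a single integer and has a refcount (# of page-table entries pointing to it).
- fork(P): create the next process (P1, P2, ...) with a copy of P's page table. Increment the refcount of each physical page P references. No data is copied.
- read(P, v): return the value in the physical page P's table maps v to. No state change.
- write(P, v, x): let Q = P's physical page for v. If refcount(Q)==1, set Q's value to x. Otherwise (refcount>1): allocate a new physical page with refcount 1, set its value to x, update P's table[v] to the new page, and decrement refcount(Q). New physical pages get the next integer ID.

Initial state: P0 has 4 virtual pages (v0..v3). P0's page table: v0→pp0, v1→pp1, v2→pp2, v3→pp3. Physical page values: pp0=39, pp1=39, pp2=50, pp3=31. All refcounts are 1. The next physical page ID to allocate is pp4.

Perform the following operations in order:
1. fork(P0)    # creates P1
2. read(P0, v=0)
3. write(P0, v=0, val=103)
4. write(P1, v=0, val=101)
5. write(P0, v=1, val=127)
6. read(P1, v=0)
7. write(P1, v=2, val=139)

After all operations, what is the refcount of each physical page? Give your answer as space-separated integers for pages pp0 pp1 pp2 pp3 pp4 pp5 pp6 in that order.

Op 1: fork(P0) -> P1. 4 ppages; refcounts: pp0:2 pp1:2 pp2:2 pp3:2
Op 2: read(P0, v0) -> 39. No state change.
Op 3: write(P0, v0, 103). refcount(pp0)=2>1 -> COPY to pp4. 5 ppages; refcounts: pp0:1 pp1:2 pp2:2 pp3:2 pp4:1
Op 4: write(P1, v0, 101). refcount(pp0)=1 -> write in place. 5 ppages; refcounts: pp0:1 pp1:2 pp2:2 pp3:2 pp4:1
Op 5: write(P0, v1, 127). refcount(pp1)=2>1 -> COPY to pp5. 6 ppages; refcounts: pp0:1 pp1:1 pp2:2 pp3:2 pp4:1 pp5:1
Op 6: read(P1, v0) -> 101. No state change.
Op 7: write(P1, v2, 139). refcount(pp2)=2>1 -> COPY to pp6. 7 ppages; refcounts: pp0:1 pp1:1 pp2:1 pp3:2 pp4:1 pp5:1 pp6:1

Answer: 1 1 1 2 1 1 1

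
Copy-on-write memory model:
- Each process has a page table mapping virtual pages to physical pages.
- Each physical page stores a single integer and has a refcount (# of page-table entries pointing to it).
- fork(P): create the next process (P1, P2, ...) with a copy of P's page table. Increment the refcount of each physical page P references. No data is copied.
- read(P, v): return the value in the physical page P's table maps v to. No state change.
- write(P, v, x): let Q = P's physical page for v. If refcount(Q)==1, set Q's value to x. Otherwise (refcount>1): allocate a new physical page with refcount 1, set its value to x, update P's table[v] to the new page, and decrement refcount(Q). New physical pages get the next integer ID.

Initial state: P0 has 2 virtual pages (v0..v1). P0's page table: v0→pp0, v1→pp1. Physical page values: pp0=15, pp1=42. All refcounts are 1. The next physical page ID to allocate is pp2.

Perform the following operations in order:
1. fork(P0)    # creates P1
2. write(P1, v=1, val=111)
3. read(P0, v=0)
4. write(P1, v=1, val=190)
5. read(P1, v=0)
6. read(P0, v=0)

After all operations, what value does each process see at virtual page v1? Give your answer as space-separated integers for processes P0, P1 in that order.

Op 1: fork(P0) -> P1. 2 ppages; refcounts: pp0:2 pp1:2
Op 2: write(P1, v1, 111). refcount(pp1)=2>1 -> COPY to pp2. 3 ppages; refcounts: pp0:2 pp1:1 pp2:1
Op 3: read(P0, v0) -> 15. No state change.
Op 4: write(P1, v1, 190). refcount(pp2)=1 -> write in place. 3 ppages; refcounts: pp0:2 pp1:1 pp2:1
Op 5: read(P1, v0) -> 15. No state change.
Op 6: read(P0, v0) -> 15. No state change.
P0: v1 -> pp1 = 42
P1: v1 -> pp2 = 190

Answer: 42 190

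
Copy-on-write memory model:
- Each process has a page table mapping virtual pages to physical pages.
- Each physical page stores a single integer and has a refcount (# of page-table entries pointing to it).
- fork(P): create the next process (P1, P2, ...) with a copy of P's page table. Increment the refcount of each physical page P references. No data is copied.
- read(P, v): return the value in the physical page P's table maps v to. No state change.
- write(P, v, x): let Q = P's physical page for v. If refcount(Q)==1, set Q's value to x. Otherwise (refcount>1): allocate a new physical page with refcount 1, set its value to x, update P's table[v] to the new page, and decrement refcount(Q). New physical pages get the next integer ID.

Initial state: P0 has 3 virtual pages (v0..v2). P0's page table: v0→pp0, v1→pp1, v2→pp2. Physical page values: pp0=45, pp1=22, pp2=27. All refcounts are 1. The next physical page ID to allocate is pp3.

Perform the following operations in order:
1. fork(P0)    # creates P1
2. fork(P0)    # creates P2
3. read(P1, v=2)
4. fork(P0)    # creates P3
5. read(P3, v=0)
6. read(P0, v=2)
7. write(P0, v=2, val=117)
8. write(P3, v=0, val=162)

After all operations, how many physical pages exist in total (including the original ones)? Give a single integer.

Op 1: fork(P0) -> P1. 3 ppages; refcounts: pp0:2 pp1:2 pp2:2
Op 2: fork(P0) -> P2. 3 ppages; refcounts: pp0:3 pp1:3 pp2:3
Op 3: read(P1, v2) -> 27. No state change.
Op 4: fork(P0) -> P3. 3 ppages; refcounts: pp0:4 pp1:4 pp2:4
Op 5: read(P3, v0) -> 45. No state change.
Op 6: read(P0, v2) -> 27. No state change.
Op 7: write(P0, v2, 117). refcount(pp2)=4>1 -> COPY to pp3. 4 ppages; refcounts: pp0:4 pp1:4 pp2:3 pp3:1
Op 8: write(P3, v0, 162). refcount(pp0)=4>1 -> COPY to pp4. 5 ppages; refcounts: pp0:3 pp1:4 pp2:3 pp3:1 pp4:1

Answer: 5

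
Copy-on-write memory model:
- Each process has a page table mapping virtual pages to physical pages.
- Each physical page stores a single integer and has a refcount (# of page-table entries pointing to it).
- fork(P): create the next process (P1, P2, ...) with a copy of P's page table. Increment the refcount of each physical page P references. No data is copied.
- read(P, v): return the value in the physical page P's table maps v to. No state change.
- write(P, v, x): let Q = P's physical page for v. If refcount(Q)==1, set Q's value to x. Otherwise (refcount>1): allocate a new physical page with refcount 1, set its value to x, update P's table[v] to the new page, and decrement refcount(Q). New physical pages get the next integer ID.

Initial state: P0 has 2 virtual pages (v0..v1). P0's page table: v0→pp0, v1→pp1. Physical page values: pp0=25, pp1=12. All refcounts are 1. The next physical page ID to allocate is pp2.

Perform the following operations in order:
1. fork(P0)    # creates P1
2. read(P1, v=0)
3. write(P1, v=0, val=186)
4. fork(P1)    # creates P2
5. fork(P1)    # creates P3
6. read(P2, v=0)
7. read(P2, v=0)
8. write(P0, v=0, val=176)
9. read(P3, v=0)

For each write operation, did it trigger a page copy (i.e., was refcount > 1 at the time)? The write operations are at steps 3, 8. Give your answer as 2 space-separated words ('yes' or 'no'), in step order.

Op 1: fork(P0) -> P1. 2 ppages; refcounts: pp0:2 pp1:2
Op 2: read(P1, v0) -> 25. No state change.
Op 3: write(P1, v0, 186). refcount(pp0)=2>1 -> COPY to pp2. 3 ppages; refcounts: pp0:1 pp1:2 pp2:1
Op 4: fork(P1) -> P2. 3 ppages; refcounts: pp0:1 pp1:3 pp2:2
Op 5: fork(P1) -> P3. 3 ppages; refcounts: pp0:1 pp1:4 pp2:3
Op 6: read(P2, v0) -> 186. No state change.
Op 7: read(P2, v0) -> 186. No state change.
Op 8: write(P0, v0, 176). refcount(pp0)=1 -> write in place. 3 ppages; refcounts: pp0:1 pp1:4 pp2:3
Op 9: read(P3, v0) -> 186. No state change.

yes no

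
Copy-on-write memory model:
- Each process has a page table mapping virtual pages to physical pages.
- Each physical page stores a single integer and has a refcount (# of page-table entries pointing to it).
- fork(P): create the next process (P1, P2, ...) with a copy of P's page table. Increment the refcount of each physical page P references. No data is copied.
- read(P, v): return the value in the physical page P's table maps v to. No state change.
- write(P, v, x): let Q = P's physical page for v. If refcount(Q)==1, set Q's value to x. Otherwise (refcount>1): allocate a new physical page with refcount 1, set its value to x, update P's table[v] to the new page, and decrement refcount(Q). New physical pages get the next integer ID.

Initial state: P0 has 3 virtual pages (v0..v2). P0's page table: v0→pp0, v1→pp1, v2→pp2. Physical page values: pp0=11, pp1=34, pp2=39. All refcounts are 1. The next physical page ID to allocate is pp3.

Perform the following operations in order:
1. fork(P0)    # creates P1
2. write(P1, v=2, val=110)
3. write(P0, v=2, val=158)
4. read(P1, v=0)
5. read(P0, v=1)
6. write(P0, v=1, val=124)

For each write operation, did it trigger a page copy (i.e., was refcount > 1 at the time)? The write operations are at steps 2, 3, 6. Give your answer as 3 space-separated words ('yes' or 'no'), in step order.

Op 1: fork(P0) -> P1. 3 ppages; refcounts: pp0:2 pp1:2 pp2:2
Op 2: write(P1, v2, 110). refcount(pp2)=2>1 -> COPY to pp3. 4 ppages; refcounts: pp0:2 pp1:2 pp2:1 pp3:1
Op 3: write(P0, v2, 158). refcount(pp2)=1 -> write in place. 4 ppages; refcounts: pp0:2 pp1:2 pp2:1 pp3:1
Op 4: read(P1, v0) -> 11. No state change.
Op 5: read(P0, v1) -> 34. No state change.
Op 6: write(P0, v1, 124). refcount(pp1)=2>1 -> COPY to pp4. 5 ppages; refcounts: pp0:2 pp1:1 pp2:1 pp3:1 pp4:1

yes no yes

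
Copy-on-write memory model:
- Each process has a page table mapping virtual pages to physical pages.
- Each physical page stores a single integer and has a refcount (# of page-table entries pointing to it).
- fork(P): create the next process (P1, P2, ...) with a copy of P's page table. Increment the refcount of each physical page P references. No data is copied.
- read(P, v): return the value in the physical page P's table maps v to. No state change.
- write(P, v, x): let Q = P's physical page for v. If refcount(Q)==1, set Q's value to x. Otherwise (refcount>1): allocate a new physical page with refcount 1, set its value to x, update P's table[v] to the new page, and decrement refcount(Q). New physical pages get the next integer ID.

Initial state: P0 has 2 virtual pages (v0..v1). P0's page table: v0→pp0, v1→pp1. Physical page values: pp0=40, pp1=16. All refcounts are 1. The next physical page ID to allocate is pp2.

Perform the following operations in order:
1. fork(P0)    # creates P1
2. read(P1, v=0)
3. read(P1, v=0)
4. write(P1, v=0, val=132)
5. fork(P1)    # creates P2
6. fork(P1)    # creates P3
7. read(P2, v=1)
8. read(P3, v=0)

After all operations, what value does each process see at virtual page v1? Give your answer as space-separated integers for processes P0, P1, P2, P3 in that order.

Answer: 16 16 16 16

Derivation:
Op 1: fork(P0) -> P1. 2 ppages; refcounts: pp0:2 pp1:2
Op 2: read(P1, v0) -> 40. No state change.
Op 3: read(P1, v0) -> 40. No state change.
Op 4: write(P1, v0, 132). refcount(pp0)=2>1 -> COPY to pp2. 3 ppages; refcounts: pp0:1 pp1:2 pp2:1
Op 5: fork(P1) -> P2. 3 ppages; refcounts: pp0:1 pp1:3 pp2:2
Op 6: fork(P1) -> P3. 3 ppages; refcounts: pp0:1 pp1:4 pp2:3
Op 7: read(P2, v1) -> 16. No state change.
Op 8: read(P3, v0) -> 132. No state change.
P0: v1 -> pp1 = 16
P1: v1 -> pp1 = 16
P2: v1 -> pp1 = 16
P3: v1 -> pp1 = 16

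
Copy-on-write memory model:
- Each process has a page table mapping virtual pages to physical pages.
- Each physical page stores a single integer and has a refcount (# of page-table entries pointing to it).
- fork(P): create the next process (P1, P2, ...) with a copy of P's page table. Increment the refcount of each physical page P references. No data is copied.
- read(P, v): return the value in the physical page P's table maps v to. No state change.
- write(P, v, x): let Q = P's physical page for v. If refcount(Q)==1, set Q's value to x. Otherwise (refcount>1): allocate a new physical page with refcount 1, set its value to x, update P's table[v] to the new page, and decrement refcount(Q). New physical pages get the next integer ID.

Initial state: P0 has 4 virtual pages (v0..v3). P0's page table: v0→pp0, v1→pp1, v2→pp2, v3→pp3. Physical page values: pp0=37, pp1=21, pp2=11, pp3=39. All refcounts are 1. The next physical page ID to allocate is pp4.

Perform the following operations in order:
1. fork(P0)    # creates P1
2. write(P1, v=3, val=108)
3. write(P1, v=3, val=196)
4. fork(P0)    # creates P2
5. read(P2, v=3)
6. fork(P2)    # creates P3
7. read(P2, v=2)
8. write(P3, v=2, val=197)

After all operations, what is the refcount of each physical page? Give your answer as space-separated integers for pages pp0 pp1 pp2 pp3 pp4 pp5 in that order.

Op 1: fork(P0) -> P1. 4 ppages; refcounts: pp0:2 pp1:2 pp2:2 pp3:2
Op 2: write(P1, v3, 108). refcount(pp3)=2>1 -> COPY to pp4. 5 ppages; refcounts: pp0:2 pp1:2 pp2:2 pp3:1 pp4:1
Op 3: write(P1, v3, 196). refcount(pp4)=1 -> write in place. 5 ppages; refcounts: pp0:2 pp1:2 pp2:2 pp3:1 pp4:1
Op 4: fork(P0) -> P2. 5 ppages; refcounts: pp0:3 pp1:3 pp2:3 pp3:2 pp4:1
Op 5: read(P2, v3) -> 39. No state change.
Op 6: fork(P2) -> P3. 5 ppages; refcounts: pp0:4 pp1:4 pp2:4 pp3:3 pp4:1
Op 7: read(P2, v2) -> 11. No state change.
Op 8: write(P3, v2, 197). refcount(pp2)=4>1 -> COPY to pp5. 6 ppages; refcounts: pp0:4 pp1:4 pp2:3 pp3:3 pp4:1 pp5:1

Answer: 4 4 3 3 1 1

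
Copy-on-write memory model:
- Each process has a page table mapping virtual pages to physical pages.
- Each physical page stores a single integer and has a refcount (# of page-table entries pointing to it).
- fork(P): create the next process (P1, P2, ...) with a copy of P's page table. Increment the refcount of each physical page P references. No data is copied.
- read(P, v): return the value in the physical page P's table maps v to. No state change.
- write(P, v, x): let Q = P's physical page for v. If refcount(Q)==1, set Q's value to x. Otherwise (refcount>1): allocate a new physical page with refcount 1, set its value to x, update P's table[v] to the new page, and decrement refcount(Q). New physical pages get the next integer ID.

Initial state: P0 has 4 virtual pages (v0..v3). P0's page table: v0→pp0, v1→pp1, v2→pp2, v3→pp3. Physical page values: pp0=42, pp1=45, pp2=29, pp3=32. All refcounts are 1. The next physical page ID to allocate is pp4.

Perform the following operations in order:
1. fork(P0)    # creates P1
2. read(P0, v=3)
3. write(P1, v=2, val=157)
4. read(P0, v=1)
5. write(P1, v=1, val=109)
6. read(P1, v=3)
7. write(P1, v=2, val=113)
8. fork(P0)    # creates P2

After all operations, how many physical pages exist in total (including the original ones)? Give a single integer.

Op 1: fork(P0) -> P1. 4 ppages; refcounts: pp0:2 pp1:2 pp2:2 pp3:2
Op 2: read(P0, v3) -> 32. No state change.
Op 3: write(P1, v2, 157). refcount(pp2)=2>1 -> COPY to pp4. 5 ppages; refcounts: pp0:2 pp1:2 pp2:1 pp3:2 pp4:1
Op 4: read(P0, v1) -> 45. No state change.
Op 5: write(P1, v1, 109). refcount(pp1)=2>1 -> COPY to pp5. 6 ppages; refcounts: pp0:2 pp1:1 pp2:1 pp3:2 pp4:1 pp5:1
Op 6: read(P1, v3) -> 32. No state change.
Op 7: write(P1, v2, 113). refcount(pp4)=1 -> write in place. 6 ppages; refcounts: pp0:2 pp1:1 pp2:1 pp3:2 pp4:1 pp5:1
Op 8: fork(P0) -> P2. 6 ppages; refcounts: pp0:3 pp1:2 pp2:2 pp3:3 pp4:1 pp5:1

Answer: 6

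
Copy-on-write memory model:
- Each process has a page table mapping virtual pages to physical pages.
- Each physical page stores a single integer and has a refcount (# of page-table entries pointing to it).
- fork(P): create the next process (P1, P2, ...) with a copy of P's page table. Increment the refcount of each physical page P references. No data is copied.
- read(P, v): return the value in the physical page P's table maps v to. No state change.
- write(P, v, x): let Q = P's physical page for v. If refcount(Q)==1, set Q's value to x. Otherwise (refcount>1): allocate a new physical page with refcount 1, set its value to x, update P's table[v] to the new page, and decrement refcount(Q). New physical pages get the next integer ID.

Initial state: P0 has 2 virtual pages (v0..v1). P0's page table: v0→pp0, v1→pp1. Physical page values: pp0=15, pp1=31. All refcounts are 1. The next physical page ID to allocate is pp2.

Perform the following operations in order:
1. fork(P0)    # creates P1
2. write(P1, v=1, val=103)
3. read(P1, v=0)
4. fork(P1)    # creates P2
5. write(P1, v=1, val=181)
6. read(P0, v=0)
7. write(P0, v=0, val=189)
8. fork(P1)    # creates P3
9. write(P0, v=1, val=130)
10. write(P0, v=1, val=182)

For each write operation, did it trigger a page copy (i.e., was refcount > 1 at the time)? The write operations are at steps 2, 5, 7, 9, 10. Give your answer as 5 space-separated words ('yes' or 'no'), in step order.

Op 1: fork(P0) -> P1. 2 ppages; refcounts: pp0:2 pp1:2
Op 2: write(P1, v1, 103). refcount(pp1)=2>1 -> COPY to pp2. 3 ppages; refcounts: pp0:2 pp1:1 pp2:1
Op 3: read(P1, v0) -> 15. No state change.
Op 4: fork(P1) -> P2. 3 ppages; refcounts: pp0:3 pp1:1 pp2:2
Op 5: write(P1, v1, 181). refcount(pp2)=2>1 -> COPY to pp3. 4 ppages; refcounts: pp0:3 pp1:1 pp2:1 pp3:1
Op 6: read(P0, v0) -> 15. No state change.
Op 7: write(P0, v0, 189). refcount(pp0)=3>1 -> COPY to pp4. 5 ppages; refcounts: pp0:2 pp1:1 pp2:1 pp3:1 pp4:1
Op 8: fork(P1) -> P3. 5 ppages; refcounts: pp0:3 pp1:1 pp2:1 pp3:2 pp4:1
Op 9: write(P0, v1, 130). refcount(pp1)=1 -> write in place. 5 ppages; refcounts: pp0:3 pp1:1 pp2:1 pp3:2 pp4:1
Op 10: write(P0, v1, 182). refcount(pp1)=1 -> write in place. 5 ppages; refcounts: pp0:3 pp1:1 pp2:1 pp3:2 pp4:1

yes yes yes no no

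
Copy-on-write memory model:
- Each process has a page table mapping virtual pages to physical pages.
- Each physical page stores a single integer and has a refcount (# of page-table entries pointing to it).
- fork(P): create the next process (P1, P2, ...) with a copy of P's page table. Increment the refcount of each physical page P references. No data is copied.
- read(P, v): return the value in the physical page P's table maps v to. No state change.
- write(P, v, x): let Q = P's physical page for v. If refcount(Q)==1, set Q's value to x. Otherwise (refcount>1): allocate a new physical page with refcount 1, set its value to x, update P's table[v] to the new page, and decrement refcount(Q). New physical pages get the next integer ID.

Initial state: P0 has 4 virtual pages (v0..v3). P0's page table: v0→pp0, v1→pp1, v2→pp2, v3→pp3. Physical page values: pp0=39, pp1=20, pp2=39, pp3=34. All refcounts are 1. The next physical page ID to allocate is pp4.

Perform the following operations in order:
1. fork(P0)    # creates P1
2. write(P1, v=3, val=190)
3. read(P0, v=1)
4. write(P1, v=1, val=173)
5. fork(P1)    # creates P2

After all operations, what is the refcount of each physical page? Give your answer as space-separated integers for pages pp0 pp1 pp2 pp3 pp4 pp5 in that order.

Op 1: fork(P0) -> P1. 4 ppages; refcounts: pp0:2 pp1:2 pp2:2 pp3:2
Op 2: write(P1, v3, 190). refcount(pp3)=2>1 -> COPY to pp4. 5 ppages; refcounts: pp0:2 pp1:2 pp2:2 pp3:1 pp4:1
Op 3: read(P0, v1) -> 20. No state change.
Op 4: write(P1, v1, 173). refcount(pp1)=2>1 -> COPY to pp5. 6 ppages; refcounts: pp0:2 pp1:1 pp2:2 pp3:1 pp4:1 pp5:1
Op 5: fork(P1) -> P2. 6 ppages; refcounts: pp0:3 pp1:1 pp2:3 pp3:1 pp4:2 pp5:2

Answer: 3 1 3 1 2 2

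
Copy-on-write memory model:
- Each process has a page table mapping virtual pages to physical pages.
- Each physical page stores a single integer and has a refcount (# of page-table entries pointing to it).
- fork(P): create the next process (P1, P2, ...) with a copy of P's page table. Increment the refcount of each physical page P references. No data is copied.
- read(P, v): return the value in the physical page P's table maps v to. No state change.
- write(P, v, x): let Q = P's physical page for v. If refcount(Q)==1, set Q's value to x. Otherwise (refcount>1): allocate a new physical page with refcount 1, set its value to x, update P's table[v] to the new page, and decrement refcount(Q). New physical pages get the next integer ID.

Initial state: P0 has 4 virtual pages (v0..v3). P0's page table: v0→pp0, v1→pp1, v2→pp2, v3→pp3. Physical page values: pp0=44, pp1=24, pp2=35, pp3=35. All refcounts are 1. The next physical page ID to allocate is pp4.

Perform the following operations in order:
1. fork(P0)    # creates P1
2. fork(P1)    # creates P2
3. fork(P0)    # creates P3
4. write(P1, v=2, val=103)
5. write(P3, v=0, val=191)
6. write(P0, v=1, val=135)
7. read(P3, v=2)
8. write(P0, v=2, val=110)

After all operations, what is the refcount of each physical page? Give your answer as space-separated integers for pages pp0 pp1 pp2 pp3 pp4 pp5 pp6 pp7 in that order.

Op 1: fork(P0) -> P1. 4 ppages; refcounts: pp0:2 pp1:2 pp2:2 pp3:2
Op 2: fork(P1) -> P2. 4 ppages; refcounts: pp0:3 pp1:3 pp2:3 pp3:3
Op 3: fork(P0) -> P3. 4 ppages; refcounts: pp0:4 pp1:4 pp2:4 pp3:4
Op 4: write(P1, v2, 103). refcount(pp2)=4>1 -> COPY to pp4. 5 ppages; refcounts: pp0:4 pp1:4 pp2:3 pp3:4 pp4:1
Op 5: write(P3, v0, 191). refcount(pp0)=4>1 -> COPY to pp5. 6 ppages; refcounts: pp0:3 pp1:4 pp2:3 pp3:4 pp4:1 pp5:1
Op 6: write(P0, v1, 135). refcount(pp1)=4>1 -> COPY to pp6. 7 ppages; refcounts: pp0:3 pp1:3 pp2:3 pp3:4 pp4:1 pp5:1 pp6:1
Op 7: read(P3, v2) -> 35. No state change.
Op 8: write(P0, v2, 110). refcount(pp2)=3>1 -> COPY to pp7. 8 ppages; refcounts: pp0:3 pp1:3 pp2:2 pp3:4 pp4:1 pp5:1 pp6:1 pp7:1

Answer: 3 3 2 4 1 1 1 1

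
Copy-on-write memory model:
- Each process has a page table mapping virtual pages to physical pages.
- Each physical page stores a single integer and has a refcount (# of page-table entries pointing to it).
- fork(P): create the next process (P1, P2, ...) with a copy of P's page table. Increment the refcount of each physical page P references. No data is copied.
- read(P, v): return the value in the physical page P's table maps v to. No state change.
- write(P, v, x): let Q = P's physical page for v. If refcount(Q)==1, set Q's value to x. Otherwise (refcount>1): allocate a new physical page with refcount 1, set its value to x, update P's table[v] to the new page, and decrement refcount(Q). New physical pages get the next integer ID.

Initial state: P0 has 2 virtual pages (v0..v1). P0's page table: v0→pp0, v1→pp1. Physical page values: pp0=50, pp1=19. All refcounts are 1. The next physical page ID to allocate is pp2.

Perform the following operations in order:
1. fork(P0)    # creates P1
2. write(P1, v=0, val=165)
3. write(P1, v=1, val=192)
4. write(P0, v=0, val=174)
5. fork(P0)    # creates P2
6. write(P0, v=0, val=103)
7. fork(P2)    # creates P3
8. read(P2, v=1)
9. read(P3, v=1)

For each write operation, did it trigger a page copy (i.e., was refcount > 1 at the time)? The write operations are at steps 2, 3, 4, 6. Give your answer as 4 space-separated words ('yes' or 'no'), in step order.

Op 1: fork(P0) -> P1. 2 ppages; refcounts: pp0:2 pp1:2
Op 2: write(P1, v0, 165). refcount(pp0)=2>1 -> COPY to pp2. 3 ppages; refcounts: pp0:1 pp1:2 pp2:1
Op 3: write(P1, v1, 192). refcount(pp1)=2>1 -> COPY to pp3. 4 ppages; refcounts: pp0:1 pp1:1 pp2:1 pp3:1
Op 4: write(P0, v0, 174). refcount(pp0)=1 -> write in place. 4 ppages; refcounts: pp0:1 pp1:1 pp2:1 pp3:1
Op 5: fork(P0) -> P2. 4 ppages; refcounts: pp0:2 pp1:2 pp2:1 pp3:1
Op 6: write(P0, v0, 103). refcount(pp0)=2>1 -> COPY to pp4. 5 ppages; refcounts: pp0:1 pp1:2 pp2:1 pp3:1 pp4:1
Op 7: fork(P2) -> P3. 5 ppages; refcounts: pp0:2 pp1:3 pp2:1 pp3:1 pp4:1
Op 8: read(P2, v1) -> 19. No state change.
Op 9: read(P3, v1) -> 19. No state change.

yes yes no yes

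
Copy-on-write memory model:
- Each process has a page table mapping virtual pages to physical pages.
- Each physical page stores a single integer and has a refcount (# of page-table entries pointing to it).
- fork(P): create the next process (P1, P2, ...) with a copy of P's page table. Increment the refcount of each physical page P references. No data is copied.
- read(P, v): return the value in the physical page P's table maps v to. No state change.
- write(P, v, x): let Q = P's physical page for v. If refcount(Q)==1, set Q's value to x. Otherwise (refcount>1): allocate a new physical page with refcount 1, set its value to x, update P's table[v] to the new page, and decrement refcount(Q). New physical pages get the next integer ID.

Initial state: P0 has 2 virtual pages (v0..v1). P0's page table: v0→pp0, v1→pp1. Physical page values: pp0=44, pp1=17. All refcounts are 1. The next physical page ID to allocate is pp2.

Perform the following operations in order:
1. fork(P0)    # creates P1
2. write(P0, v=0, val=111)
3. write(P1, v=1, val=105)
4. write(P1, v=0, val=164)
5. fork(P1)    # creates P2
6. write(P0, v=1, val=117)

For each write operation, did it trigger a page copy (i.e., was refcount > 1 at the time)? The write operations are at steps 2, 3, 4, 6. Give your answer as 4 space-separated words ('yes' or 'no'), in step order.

Op 1: fork(P0) -> P1. 2 ppages; refcounts: pp0:2 pp1:2
Op 2: write(P0, v0, 111). refcount(pp0)=2>1 -> COPY to pp2. 3 ppages; refcounts: pp0:1 pp1:2 pp2:1
Op 3: write(P1, v1, 105). refcount(pp1)=2>1 -> COPY to pp3. 4 ppages; refcounts: pp0:1 pp1:1 pp2:1 pp3:1
Op 4: write(P1, v0, 164). refcount(pp0)=1 -> write in place. 4 ppages; refcounts: pp0:1 pp1:1 pp2:1 pp3:1
Op 5: fork(P1) -> P2. 4 ppages; refcounts: pp0:2 pp1:1 pp2:1 pp3:2
Op 6: write(P0, v1, 117). refcount(pp1)=1 -> write in place. 4 ppages; refcounts: pp0:2 pp1:1 pp2:1 pp3:2

yes yes no no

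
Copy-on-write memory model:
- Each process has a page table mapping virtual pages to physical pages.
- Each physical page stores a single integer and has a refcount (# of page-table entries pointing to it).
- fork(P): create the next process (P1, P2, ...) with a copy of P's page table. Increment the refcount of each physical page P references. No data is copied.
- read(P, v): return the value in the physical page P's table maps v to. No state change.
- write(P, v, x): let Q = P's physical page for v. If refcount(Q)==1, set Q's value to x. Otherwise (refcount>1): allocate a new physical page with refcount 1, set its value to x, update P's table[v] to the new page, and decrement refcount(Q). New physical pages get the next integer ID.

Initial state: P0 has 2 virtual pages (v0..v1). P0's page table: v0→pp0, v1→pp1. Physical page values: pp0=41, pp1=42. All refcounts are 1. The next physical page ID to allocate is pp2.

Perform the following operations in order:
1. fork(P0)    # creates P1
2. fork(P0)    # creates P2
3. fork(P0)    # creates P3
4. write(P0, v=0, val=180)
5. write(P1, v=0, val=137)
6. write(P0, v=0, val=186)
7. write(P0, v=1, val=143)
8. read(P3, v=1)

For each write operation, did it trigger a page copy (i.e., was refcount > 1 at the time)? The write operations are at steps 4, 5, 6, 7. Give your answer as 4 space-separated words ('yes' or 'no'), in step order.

Op 1: fork(P0) -> P1. 2 ppages; refcounts: pp0:2 pp1:2
Op 2: fork(P0) -> P2. 2 ppages; refcounts: pp0:3 pp1:3
Op 3: fork(P0) -> P3. 2 ppages; refcounts: pp0:4 pp1:4
Op 4: write(P0, v0, 180). refcount(pp0)=4>1 -> COPY to pp2. 3 ppages; refcounts: pp0:3 pp1:4 pp2:1
Op 5: write(P1, v0, 137). refcount(pp0)=3>1 -> COPY to pp3. 4 ppages; refcounts: pp0:2 pp1:4 pp2:1 pp3:1
Op 6: write(P0, v0, 186). refcount(pp2)=1 -> write in place. 4 ppages; refcounts: pp0:2 pp1:4 pp2:1 pp3:1
Op 7: write(P0, v1, 143). refcount(pp1)=4>1 -> COPY to pp4. 5 ppages; refcounts: pp0:2 pp1:3 pp2:1 pp3:1 pp4:1
Op 8: read(P3, v1) -> 42. No state change.

yes yes no yes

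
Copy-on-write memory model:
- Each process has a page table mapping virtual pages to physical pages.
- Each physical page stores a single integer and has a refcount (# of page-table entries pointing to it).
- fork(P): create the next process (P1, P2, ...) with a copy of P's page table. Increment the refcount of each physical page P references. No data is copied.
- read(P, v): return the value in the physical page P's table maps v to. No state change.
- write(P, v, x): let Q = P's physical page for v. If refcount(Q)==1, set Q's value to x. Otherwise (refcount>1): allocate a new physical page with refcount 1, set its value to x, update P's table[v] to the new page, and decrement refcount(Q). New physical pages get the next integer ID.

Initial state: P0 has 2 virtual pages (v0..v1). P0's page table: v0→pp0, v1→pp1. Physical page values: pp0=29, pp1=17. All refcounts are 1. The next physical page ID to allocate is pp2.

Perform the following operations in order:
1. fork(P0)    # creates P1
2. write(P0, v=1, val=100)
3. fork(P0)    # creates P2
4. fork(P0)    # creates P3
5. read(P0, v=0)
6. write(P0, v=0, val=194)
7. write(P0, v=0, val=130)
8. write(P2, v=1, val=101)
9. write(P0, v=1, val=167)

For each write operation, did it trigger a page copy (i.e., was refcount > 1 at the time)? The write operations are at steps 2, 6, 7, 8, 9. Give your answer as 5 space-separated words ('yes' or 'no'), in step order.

Op 1: fork(P0) -> P1. 2 ppages; refcounts: pp0:2 pp1:2
Op 2: write(P0, v1, 100). refcount(pp1)=2>1 -> COPY to pp2. 3 ppages; refcounts: pp0:2 pp1:1 pp2:1
Op 3: fork(P0) -> P2. 3 ppages; refcounts: pp0:3 pp1:1 pp2:2
Op 4: fork(P0) -> P3. 3 ppages; refcounts: pp0:4 pp1:1 pp2:3
Op 5: read(P0, v0) -> 29. No state change.
Op 6: write(P0, v0, 194). refcount(pp0)=4>1 -> COPY to pp3. 4 ppages; refcounts: pp0:3 pp1:1 pp2:3 pp3:1
Op 7: write(P0, v0, 130). refcount(pp3)=1 -> write in place. 4 ppages; refcounts: pp0:3 pp1:1 pp2:3 pp3:1
Op 8: write(P2, v1, 101). refcount(pp2)=3>1 -> COPY to pp4. 5 ppages; refcounts: pp0:3 pp1:1 pp2:2 pp3:1 pp4:1
Op 9: write(P0, v1, 167). refcount(pp2)=2>1 -> COPY to pp5. 6 ppages; refcounts: pp0:3 pp1:1 pp2:1 pp3:1 pp4:1 pp5:1

yes yes no yes yes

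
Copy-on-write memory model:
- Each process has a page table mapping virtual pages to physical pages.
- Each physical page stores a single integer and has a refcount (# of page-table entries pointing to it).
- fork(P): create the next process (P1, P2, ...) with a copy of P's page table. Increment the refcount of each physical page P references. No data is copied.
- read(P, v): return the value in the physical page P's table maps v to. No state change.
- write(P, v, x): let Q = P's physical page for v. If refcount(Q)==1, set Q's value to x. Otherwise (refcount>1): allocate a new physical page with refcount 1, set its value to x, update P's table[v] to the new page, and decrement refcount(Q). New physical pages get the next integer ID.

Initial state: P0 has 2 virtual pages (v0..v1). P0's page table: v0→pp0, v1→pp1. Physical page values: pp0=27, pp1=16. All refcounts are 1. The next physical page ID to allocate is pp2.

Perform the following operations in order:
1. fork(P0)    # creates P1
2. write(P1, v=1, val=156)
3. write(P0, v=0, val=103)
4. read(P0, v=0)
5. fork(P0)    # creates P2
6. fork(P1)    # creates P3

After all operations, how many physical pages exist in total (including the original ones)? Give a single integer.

Answer: 4

Derivation:
Op 1: fork(P0) -> P1. 2 ppages; refcounts: pp0:2 pp1:2
Op 2: write(P1, v1, 156). refcount(pp1)=2>1 -> COPY to pp2. 3 ppages; refcounts: pp0:2 pp1:1 pp2:1
Op 3: write(P0, v0, 103). refcount(pp0)=2>1 -> COPY to pp3. 4 ppages; refcounts: pp0:1 pp1:1 pp2:1 pp3:1
Op 4: read(P0, v0) -> 103. No state change.
Op 5: fork(P0) -> P2. 4 ppages; refcounts: pp0:1 pp1:2 pp2:1 pp3:2
Op 6: fork(P1) -> P3. 4 ppages; refcounts: pp0:2 pp1:2 pp2:2 pp3:2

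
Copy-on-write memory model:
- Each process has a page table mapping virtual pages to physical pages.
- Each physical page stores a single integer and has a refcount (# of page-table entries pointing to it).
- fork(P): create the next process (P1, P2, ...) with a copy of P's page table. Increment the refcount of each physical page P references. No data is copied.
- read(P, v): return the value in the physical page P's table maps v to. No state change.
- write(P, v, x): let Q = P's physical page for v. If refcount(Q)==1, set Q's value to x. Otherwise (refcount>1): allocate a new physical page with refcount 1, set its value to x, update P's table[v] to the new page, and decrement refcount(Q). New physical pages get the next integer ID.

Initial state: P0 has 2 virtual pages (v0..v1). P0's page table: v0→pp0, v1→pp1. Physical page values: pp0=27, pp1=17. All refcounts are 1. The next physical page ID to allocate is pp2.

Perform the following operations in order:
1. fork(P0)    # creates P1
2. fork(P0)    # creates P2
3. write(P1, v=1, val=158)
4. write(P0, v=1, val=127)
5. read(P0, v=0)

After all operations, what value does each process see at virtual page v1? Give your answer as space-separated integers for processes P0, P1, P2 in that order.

Op 1: fork(P0) -> P1. 2 ppages; refcounts: pp0:2 pp1:2
Op 2: fork(P0) -> P2. 2 ppages; refcounts: pp0:3 pp1:3
Op 3: write(P1, v1, 158). refcount(pp1)=3>1 -> COPY to pp2. 3 ppages; refcounts: pp0:3 pp1:2 pp2:1
Op 4: write(P0, v1, 127). refcount(pp1)=2>1 -> COPY to pp3. 4 ppages; refcounts: pp0:3 pp1:1 pp2:1 pp3:1
Op 5: read(P0, v0) -> 27. No state change.
P0: v1 -> pp3 = 127
P1: v1 -> pp2 = 158
P2: v1 -> pp1 = 17

Answer: 127 158 17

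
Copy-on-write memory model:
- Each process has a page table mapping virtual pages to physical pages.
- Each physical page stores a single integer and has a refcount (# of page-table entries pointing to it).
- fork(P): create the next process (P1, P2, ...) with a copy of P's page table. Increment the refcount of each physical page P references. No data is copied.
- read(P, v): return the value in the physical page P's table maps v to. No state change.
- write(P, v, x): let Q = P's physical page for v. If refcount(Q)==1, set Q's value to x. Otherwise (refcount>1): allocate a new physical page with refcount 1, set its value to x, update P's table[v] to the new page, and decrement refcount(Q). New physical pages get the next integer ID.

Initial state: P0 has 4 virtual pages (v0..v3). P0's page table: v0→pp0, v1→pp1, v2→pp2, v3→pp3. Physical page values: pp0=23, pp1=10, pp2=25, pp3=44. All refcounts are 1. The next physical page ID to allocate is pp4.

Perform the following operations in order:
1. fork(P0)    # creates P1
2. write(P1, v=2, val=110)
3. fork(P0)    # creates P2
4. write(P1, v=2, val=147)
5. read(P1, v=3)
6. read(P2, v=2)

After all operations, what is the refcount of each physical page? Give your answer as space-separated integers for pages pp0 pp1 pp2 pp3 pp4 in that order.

Answer: 3 3 2 3 1

Derivation:
Op 1: fork(P0) -> P1. 4 ppages; refcounts: pp0:2 pp1:2 pp2:2 pp3:2
Op 2: write(P1, v2, 110). refcount(pp2)=2>1 -> COPY to pp4. 5 ppages; refcounts: pp0:2 pp1:2 pp2:1 pp3:2 pp4:1
Op 3: fork(P0) -> P2. 5 ppages; refcounts: pp0:3 pp1:3 pp2:2 pp3:3 pp4:1
Op 4: write(P1, v2, 147). refcount(pp4)=1 -> write in place. 5 ppages; refcounts: pp0:3 pp1:3 pp2:2 pp3:3 pp4:1
Op 5: read(P1, v3) -> 44. No state change.
Op 6: read(P2, v2) -> 25. No state change.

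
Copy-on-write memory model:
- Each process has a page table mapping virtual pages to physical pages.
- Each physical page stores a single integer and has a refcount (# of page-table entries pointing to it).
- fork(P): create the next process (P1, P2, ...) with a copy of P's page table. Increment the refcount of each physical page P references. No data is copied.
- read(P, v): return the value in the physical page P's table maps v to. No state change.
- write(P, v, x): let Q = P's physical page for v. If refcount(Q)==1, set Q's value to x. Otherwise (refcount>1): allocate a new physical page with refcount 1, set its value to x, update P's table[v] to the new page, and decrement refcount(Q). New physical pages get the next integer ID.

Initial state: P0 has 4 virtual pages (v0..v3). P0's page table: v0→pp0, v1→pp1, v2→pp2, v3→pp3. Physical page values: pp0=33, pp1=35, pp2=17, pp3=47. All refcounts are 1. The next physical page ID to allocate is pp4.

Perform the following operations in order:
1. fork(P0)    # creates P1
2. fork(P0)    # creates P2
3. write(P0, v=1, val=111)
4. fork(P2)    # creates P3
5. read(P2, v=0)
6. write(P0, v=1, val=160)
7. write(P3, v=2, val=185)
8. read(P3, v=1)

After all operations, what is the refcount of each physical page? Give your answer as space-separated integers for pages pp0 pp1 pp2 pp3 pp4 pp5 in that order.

Op 1: fork(P0) -> P1. 4 ppages; refcounts: pp0:2 pp1:2 pp2:2 pp3:2
Op 2: fork(P0) -> P2. 4 ppages; refcounts: pp0:3 pp1:3 pp2:3 pp3:3
Op 3: write(P0, v1, 111). refcount(pp1)=3>1 -> COPY to pp4. 5 ppages; refcounts: pp0:3 pp1:2 pp2:3 pp3:3 pp4:1
Op 4: fork(P2) -> P3. 5 ppages; refcounts: pp0:4 pp1:3 pp2:4 pp3:4 pp4:1
Op 5: read(P2, v0) -> 33. No state change.
Op 6: write(P0, v1, 160). refcount(pp4)=1 -> write in place. 5 ppages; refcounts: pp0:4 pp1:3 pp2:4 pp3:4 pp4:1
Op 7: write(P3, v2, 185). refcount(pp2)=4>1 -> COPY to pp5. 6 ppages; refcounts: pp0:4 pp1:3 pp2:3 pp3:4 pp4:1 pp5:1
Op 8: read(P3, v1) -> 35. No state change.

Answer: 4 3 3 4 1 1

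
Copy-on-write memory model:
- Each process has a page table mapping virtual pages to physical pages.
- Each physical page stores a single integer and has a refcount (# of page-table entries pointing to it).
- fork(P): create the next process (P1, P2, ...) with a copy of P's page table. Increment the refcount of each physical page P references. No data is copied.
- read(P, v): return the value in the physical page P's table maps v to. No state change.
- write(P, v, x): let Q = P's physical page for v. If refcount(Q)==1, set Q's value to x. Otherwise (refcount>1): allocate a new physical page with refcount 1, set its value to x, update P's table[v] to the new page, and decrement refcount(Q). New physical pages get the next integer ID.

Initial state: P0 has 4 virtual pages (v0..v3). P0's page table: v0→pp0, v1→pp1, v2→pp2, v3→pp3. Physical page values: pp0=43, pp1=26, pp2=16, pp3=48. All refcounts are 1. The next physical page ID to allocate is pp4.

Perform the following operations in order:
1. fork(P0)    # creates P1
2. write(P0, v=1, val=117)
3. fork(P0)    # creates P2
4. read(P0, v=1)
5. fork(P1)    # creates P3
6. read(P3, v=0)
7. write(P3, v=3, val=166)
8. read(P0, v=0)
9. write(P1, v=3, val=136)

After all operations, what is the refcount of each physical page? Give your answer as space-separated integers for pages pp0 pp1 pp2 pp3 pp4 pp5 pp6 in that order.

Answer: 4 2 4 2 2 1 1

Derivation:
Op 1: fork(P0) -> P1. 4 ppages; refcounts: pp0:2 pp1:2 pp2:2 pp3:2
Op 2: write(P0, v1, 117). refcount(pp1)=2>1 -> COPY to pp4. 5 ppages; refcounts: pp0:2 pp1:1 pp2:2 pp3:2 pp4:1
Op 3: fork(P0) -> P2. 5 ppages; refcounts: pp0:3 pp1:1 pp2:3 pp3:3 pp4:2
Op 4: read(P0, v1) -> 117. No state change.
Op 5: fork(P1) -> P3. 5 ppages; refcounts: pp0:4 pp1:2 pp2:4 pp3:4 pp4:2
Op 6: read(P3, v0) -> 43. No state change.
Op 7: write(P3, v3, 166). refcount(pp3)=4>1 -> COPY to pp5. 6 ppages; refcounts: pp0:4 pp1:2 pp2:4 pp3:3 pp4:2 pp5:1
Op 8: read(P0, v0) -> 43. No state change.
Op 9: write(P1, v3, 136). refcount(pp3)=3>1 -> COPY to pp6. 7 ppages; refcounts: pp0:4 pp1:2 pp2:4 pp3:2 pp4:2 pp5:1 pp6:1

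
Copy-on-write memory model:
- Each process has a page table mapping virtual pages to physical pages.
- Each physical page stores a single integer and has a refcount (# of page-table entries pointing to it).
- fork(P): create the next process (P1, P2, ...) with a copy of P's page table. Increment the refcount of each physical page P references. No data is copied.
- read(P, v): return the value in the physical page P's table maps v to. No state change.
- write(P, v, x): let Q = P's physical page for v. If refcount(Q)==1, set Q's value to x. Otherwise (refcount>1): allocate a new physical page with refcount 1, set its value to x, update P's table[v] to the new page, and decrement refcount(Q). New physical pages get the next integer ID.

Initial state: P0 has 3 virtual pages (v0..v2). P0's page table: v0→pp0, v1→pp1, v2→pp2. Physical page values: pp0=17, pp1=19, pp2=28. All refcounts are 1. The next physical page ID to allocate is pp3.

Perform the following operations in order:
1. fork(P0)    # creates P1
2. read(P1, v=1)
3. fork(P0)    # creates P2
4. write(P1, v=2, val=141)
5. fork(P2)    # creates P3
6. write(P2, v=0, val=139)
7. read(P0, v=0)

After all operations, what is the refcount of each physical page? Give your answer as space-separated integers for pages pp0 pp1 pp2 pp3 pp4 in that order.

Answer: 3 4 3 1 1

Derivation:
Op 1: fork(P0) -> P1. 3 ppages; refcounts: pp0:2 pp1:2 pp2:2
Op 2: read(P1, v1) -> 19. No state change.
Op 3: fork(P0) -> P2. 3 ppages; refcounts: pp0:3 pp1:3 pp2:3
Op 4: write(P1, v2, 141). refcount(pp2)=3>1 -> COPY to pp3. 4 ppages; refcounts: pp0:3 pp1:3 pp2:2 pp3:1
Op 5: fork(P2) -> P3. 4 ppages; refcounts: pp0:4 pp1:4 pp2:3 pp3:1
Op 6: write(P2, v0, 139). refcount(pp0)=4>1 -> COPY to pp4. 5 ppages; refcounts: pp0:3 pp1:4 pp2:3 pp3:1 pp4:1
Op 7: read(P0, v0) -> 17. No state change.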